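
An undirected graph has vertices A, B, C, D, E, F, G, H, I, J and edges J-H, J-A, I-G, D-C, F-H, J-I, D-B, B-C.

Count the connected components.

From A: component {A, F, G, H, I, J}.
From B: component {B, C, D}.
From E: component {E}.
That's 3 components.

3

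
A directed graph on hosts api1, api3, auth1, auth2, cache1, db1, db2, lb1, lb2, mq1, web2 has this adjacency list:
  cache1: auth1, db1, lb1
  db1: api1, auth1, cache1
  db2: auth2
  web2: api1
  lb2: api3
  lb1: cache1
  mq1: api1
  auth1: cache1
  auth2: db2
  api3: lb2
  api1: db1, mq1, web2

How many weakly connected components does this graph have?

From api1: component {api1, auth1, cache1, db1, lb1, mq1, web2}.
From api3: component {api3, lb2}.
From auth2: component {auth2, db2}.
That's 3 components.

3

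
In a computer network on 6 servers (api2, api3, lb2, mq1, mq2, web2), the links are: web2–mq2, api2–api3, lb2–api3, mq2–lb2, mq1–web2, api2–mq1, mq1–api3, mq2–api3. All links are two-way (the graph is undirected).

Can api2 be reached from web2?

Explore from web2.
Distance 1: reach mq1, mq2.
Distance 2: reach api2, api3, lb2.
Found api2.

Yes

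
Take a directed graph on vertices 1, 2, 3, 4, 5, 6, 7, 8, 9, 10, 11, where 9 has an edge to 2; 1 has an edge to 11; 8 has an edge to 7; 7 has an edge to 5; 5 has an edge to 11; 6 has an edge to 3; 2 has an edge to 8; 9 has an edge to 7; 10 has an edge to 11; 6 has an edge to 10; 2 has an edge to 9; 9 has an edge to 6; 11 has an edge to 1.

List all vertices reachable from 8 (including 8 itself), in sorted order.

Start at 8.
Its neighbours: 7.
Then their neighbours: 5.
Then next layer: 11.
Then next layer: 1.
Nothing further is reachable.

1, 5, 7, 8, 11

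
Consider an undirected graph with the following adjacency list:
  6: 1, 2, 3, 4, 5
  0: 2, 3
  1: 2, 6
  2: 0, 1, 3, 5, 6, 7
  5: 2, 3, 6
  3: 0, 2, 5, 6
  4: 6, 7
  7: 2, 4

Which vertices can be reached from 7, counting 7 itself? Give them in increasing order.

0, 1, 2, 3, 4, 5, 6, 7

Start at 7.
Its neighbours: 2, 4.
Then their neighbours: 0, 1, 3, 5, 6.
Every vertex is now reached.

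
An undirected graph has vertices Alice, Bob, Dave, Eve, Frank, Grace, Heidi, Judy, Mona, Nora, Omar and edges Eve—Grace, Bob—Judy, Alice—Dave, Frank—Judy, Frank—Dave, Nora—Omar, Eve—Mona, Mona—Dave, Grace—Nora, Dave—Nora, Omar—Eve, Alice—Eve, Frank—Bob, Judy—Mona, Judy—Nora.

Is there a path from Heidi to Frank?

No

Heidi has no edges, so nothing is reachable from it.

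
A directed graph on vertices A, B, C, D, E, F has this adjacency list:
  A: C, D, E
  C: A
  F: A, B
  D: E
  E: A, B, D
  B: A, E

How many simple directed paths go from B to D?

4

B→A→D
B→A→E→D
B→E→A→D
B→E→D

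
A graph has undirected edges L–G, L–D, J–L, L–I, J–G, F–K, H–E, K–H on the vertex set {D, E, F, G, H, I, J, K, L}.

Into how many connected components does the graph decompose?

From D: component {D, G, I, J, L}.
From E: component {E, F, H, K}.
That's 2 components.

2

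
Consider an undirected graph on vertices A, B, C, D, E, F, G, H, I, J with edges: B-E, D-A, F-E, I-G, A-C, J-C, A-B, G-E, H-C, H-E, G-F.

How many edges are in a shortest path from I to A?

4

Distance 0: I.
Distance 1: G.
Distance 2: E, F.
Distance 3: B, H.
Distance 4: A, C — contains A.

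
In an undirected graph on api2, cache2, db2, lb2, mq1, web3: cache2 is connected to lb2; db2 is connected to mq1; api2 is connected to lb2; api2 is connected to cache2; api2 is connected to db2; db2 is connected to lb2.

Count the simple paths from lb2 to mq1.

lb2–api2–db2–mq1
lb2–cache2–api2–db2–mq1
lb2–db2–mq1

3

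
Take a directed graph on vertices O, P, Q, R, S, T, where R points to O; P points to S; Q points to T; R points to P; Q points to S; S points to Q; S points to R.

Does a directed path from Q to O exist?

Yes

Explore from Q.
Distance 1: reach S, T.
Distance 2: reach R.
Distance 3: reach O, P.
Found O.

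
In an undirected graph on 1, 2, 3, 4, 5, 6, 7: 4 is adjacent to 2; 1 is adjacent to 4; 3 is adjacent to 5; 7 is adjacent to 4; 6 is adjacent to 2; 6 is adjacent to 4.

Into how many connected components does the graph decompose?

From 1: component {1, 2, 4, 6, 7}.
From 3: component {3, 5}.
That's 2 components.

2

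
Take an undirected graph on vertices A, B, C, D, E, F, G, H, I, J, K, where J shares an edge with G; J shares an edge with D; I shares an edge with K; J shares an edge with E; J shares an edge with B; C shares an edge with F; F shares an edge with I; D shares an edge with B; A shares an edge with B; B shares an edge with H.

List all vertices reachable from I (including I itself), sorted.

Start at I.
Its neighbours: F, K.
Then their neighbours: C.
Nothing further is reachable.

C, F, I, K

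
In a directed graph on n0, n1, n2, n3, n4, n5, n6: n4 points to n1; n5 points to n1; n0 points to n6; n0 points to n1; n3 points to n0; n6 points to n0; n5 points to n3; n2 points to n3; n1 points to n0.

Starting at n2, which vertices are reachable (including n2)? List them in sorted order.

n0, n1, n2, n3, n6

Start at n2.
Its neighbours: n3.
Then their neighbours: n0.
Then next layer: n1, n6.
Nothing further is reachable.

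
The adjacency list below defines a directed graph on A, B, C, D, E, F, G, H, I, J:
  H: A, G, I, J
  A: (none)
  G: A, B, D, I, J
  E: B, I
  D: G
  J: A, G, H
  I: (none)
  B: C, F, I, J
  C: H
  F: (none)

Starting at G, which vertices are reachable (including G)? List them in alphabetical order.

Start at G.
Its neighbours: A, B, D, I, J.
Then their neighbours: C, F, H.
Nothing further is reachable.

A, B, C, D, F, G, H, I, J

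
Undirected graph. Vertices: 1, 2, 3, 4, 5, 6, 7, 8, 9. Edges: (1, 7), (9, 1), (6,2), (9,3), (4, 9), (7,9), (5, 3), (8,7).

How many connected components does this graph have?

From 1: component {1, 3, 4, 5, 7, 8, 9}.
From 2: component {2, 6}.
That's 2 components.

2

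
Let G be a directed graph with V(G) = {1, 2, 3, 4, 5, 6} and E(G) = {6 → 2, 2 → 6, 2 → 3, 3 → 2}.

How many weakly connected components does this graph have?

From 1: component {1}.
From 2: component {2, 3, 6}.
From 4: component {4}.
From 5: component {5}.
That's 4 components.

4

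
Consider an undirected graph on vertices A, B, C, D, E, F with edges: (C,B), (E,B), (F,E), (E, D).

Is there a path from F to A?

Explore from F.
Distance 1: reach E.
Distance 2: reach B, D.
Distance 3: reach C.
The search is exhausted without reaching A; it lies in a different component.

No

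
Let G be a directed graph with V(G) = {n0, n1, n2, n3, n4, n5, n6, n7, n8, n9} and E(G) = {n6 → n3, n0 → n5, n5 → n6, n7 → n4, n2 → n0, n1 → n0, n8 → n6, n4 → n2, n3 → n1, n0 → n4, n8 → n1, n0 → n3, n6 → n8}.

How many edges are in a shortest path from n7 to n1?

5

Distance 0: n7.
Distance 1: n4.
Distance 2: n2.
Distance 3: n0.
Distance 4: n3, n5.
Distance 5: n1, n6 — contains n1.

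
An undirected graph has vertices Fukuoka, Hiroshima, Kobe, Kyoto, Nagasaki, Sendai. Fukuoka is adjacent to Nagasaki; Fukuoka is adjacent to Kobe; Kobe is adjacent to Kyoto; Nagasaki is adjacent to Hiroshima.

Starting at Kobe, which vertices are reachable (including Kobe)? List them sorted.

Start at Kobe.
Its neighbours: Fukuoka, Kyoto.
Then their neighbours: Nagasaki.
Then next layer: Hiroshima.
Nothing further is reachable.

Fukuoka, Hiroshima, Kobe, Kyoto, Nagasaki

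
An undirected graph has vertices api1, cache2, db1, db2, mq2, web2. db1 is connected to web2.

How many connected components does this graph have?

5

From api1: component {api1}.
From cache2: component {cache2}.
From db1: component {db1, web2}.
From db2: component {db2}.
From mq2: component {mq2}.
That's 5 components.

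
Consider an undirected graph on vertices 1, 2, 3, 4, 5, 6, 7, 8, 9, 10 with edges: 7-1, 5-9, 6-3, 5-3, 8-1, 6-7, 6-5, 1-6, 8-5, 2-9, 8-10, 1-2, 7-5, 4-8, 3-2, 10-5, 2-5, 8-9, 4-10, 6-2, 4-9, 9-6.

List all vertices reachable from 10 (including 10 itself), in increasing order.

Start at 10.
Its neighbours: 4, 5, 8.
Then their neighbours: 1, 2, 3, 6, 7, 9.
Every vertex is now reached.

1, 2, 3, 4, 5, 6, 7, 8, 9, 10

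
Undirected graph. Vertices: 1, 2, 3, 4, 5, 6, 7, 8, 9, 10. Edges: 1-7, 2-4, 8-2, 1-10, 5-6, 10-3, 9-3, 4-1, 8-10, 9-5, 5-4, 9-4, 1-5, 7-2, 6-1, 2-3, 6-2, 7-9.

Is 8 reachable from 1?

Explore from 1.
Distance 1: reach 4, 5, 6, 7, 10.
Distance 2: reach 2, 3, 8, 9.
Found 8.

Yes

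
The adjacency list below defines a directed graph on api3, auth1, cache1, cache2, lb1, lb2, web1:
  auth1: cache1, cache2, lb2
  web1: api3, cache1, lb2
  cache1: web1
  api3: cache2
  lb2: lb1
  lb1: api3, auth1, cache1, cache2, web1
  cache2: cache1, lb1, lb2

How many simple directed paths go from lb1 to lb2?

lb1→api3→cache2→cache1→web1→lb2
lb1→api3→cache2→lb2
lb1→auth1→cache1→web1→api3→cache2→lb2
lb1→auth1→cache1→web1→lb2
lb1→auth1→cache2→cache1→web1→lb2
lb1→auth1→cache2→lb2
lb1→auth1→lb2
lb1→cache1→web1→api3→cache2→lb2
lb1→cache1→web1→lb2
lb1→cache2→cache1→web1→lb2
lb1→cache2→lb2
lb1→web1→api3→cache2→lb2
lb1→web1→lb2

13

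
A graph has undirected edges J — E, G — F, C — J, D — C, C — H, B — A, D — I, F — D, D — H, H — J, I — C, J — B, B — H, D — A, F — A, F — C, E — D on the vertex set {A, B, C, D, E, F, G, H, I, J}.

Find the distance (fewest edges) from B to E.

Distance 0: B.
Distance 1: A, H, J.
Distance 2: C, D, E, F — contains E.

2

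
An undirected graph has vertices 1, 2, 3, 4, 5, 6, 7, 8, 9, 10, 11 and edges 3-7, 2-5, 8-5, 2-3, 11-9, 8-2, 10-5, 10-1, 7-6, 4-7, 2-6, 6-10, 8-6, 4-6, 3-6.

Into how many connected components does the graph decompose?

2

From 1: component {1, 2, 3, 4, 5, 6, 7, 8, 10}.
From 9: component {9, 11}.
That's 2 components.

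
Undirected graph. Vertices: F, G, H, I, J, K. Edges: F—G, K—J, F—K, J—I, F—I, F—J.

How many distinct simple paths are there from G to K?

3

G–F–I–J–K
G–F–J–K
G–F–K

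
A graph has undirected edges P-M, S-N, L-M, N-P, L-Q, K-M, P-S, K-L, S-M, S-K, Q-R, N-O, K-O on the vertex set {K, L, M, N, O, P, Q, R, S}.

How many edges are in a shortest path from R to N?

5

Distance 0: R.
Distance 1: Q.
Distance 2: L.
Distance 3: K, M.
Distance 4: O, P, S.
Distance 5: N — contains N.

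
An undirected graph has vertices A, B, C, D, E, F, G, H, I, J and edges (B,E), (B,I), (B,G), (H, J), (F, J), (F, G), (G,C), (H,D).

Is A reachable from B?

No

Explore from B.
Distance 1: reach E, G, I.
Distance 2: reach C, F.
Distance 3: reach J.
Distance 4: reach H.
Distance 5: reach D.
The search is exhausted without reaching A; it lies in a different component.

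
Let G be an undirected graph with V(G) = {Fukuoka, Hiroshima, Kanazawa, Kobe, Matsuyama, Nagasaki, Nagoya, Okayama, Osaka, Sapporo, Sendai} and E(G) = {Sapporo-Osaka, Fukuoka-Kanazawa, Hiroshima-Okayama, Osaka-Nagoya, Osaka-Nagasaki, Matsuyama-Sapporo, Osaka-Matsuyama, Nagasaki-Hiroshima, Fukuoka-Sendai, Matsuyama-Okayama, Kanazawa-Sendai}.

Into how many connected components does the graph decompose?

3

From Fukuoka: component {Fukuoka, Kanazawa, Sendai}.
From Hiroshima: component {Hiroshima, Matsuyama, Nagasaki, Nagoya, Okayama, Osaka, Sapporo}.
From Kobe: component {Kobe}.
That's 3 components.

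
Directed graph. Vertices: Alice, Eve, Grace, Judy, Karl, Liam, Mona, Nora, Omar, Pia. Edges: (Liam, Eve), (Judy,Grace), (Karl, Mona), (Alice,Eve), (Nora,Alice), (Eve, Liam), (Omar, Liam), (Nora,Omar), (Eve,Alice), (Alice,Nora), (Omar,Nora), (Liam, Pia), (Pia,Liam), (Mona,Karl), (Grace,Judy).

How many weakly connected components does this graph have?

From Alice: component {Alice, Eve, Liam, Nora, Omar, Pia}.
From Grace: component {Grace, Judy}.
From Karl: component {Karl, Mona}.
That's 3 components.

3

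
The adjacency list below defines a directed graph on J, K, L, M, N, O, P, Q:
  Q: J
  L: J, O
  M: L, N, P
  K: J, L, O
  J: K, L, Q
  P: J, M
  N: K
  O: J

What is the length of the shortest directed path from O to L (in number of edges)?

2

Distance 0: O.
Distance 1: J.
Distance 2: K, L, Q — contains L.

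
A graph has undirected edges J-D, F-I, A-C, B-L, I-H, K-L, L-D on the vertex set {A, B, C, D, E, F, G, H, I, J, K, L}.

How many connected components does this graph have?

From A: component {A, C}.
From B: component {B, D, J, K, L}.
From E: component {E}.
From F: component {F, H, I}.
From G: component {G}.
That's 5 components.

5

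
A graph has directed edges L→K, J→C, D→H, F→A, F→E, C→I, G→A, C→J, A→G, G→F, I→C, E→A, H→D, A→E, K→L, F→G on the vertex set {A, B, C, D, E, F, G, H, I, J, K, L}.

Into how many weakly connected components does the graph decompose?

5

From A: component {A, E, F, G}.
From B: component {B}.
From C: component {C, I, J}.
From D: component {D, H}.
From K: component {K, L}.
That's 5 components.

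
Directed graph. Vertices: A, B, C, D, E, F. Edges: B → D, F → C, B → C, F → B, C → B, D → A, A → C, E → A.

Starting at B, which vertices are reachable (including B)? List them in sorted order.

Start at B.
Its neighbours: C, D.
Then their neighbours: A.
Nothing further is reachable.

A, B, C, D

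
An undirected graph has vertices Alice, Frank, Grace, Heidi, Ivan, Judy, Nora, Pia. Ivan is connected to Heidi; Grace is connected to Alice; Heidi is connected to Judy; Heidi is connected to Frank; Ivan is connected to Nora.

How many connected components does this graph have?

3

From Alice: component {Alice, Grace}.
From Frank: component {Frank, Heidi, Ivan, Judy, Nora}.
From Pia: component {Pia}.
That's 3 components.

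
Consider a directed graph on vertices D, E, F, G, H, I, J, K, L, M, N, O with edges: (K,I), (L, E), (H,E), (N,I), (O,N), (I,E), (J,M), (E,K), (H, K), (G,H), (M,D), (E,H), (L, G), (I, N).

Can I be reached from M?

No

Explore from M.
Distance 1: reach D.
The search from M is exhausted; no directed path reaches I.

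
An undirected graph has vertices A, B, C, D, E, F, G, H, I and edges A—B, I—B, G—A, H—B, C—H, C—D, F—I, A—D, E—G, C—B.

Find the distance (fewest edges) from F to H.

Distance 0: F.
Distance 1: I.
Distance 2: B.
Distance 3: A, C, H — contains H.

3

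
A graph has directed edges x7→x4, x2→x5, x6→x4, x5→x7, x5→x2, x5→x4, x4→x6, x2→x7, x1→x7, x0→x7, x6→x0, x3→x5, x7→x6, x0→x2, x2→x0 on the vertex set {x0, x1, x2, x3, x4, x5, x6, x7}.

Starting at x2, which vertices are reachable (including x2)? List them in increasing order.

x0, x2, x4, x5, x6, x7

Start at x2.
Its neighbours: x0, x5, x7.
Then their neighbours: x4, x6.
Nothing further is reachable.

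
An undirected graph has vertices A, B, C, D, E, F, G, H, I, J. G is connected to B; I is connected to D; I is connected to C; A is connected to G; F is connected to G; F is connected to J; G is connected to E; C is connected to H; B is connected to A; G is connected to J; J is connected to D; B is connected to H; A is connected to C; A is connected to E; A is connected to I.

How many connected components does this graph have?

1

From A: component {A, B, C, D, E, F, G, H, I, J}.
That's 1 component.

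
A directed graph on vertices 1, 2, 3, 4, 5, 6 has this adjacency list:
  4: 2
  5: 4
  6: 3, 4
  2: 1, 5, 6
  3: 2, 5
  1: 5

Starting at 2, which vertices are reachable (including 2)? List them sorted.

Start at 2.
Its neighbours: 1, 5, 6.
Then their neighbours: 3, 4.
Every vertex is now reached.

1, 2, 3, 4, 5, 6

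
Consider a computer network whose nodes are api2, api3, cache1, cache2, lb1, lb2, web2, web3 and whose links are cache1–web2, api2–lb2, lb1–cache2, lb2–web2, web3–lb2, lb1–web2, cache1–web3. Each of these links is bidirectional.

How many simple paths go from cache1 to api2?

cache1–web2–lb2–api2
cache1–web3–lb2–api2

2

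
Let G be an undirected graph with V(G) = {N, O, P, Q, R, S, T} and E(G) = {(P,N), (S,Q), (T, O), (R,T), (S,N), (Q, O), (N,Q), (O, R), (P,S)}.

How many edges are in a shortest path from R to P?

Distance 0: R.
Distance 1: O, T.
Distance 2: Q.
Distance 3: N, S.
Distance 4: P — contains P.

4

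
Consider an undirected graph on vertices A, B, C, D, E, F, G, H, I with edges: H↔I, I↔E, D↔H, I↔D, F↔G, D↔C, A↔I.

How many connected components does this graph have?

3

From A: component {A, C, D, E, H, I}.
From B: component {B}.
From F: component {F, G}.
That's 3 components.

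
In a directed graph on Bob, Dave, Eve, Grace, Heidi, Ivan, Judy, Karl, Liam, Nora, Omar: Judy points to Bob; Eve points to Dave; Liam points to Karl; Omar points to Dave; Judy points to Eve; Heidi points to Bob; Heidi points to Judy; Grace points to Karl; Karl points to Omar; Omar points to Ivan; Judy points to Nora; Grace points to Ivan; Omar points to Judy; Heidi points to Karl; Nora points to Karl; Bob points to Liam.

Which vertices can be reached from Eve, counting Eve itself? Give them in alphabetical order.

Dave, Eve

Start at Eve.
Its neighbours: Dave.
Nothing further is reachable.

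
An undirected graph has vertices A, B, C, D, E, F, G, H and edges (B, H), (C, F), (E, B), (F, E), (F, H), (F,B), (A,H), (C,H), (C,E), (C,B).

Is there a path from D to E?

D has no edges, so nothing is reachable from it.

No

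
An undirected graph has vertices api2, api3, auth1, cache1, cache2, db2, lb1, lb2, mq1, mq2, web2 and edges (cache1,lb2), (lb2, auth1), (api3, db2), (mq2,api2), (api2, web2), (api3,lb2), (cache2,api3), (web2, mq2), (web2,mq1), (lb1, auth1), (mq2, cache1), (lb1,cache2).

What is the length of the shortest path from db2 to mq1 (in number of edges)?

Distance 0: db2.
Distance 1: api3.
Distance 2: cache2, lb2.
Distance 3: auth1, cache1, lb1.
Distance 4: mq2.
Distance 5: api2, web2.
Distance 6: mq1 — contains mq1.

6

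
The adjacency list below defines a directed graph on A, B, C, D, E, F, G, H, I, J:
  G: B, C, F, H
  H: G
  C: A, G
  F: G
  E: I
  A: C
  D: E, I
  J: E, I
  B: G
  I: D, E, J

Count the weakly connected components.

From A: component {A, B, C, F, G, H}.
From D: component {D, E, I, J}.
That's 2 components.

2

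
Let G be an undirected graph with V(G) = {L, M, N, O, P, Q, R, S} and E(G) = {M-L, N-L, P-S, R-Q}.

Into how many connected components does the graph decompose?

From L: component {L, M, N}.
From O: component {O}.
From P: component {P, S}.
From Q: component {Q, R}.
That's 4 components.

4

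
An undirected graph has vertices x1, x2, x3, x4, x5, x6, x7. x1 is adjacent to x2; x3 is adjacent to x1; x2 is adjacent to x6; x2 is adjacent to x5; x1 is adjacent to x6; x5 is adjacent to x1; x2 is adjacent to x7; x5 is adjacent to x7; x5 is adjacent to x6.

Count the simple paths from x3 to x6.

x3–x1–x2–x5–x6
x3–x1–x2–x6
x3–x1–x2–x7–x5–x6
x3–x1–x5–x2–x6
x3–x1–x5–x6
x3–x1–x5–x7–x2–x6
x3–x1–x6

7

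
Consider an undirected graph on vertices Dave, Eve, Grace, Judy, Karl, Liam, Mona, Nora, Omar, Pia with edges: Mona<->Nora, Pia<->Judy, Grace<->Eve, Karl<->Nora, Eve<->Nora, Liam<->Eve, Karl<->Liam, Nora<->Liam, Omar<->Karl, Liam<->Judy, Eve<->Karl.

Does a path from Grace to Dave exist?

No

Explore from Grace.
Distance 1: reach Eve.
Distance 2: reach Karl, Liam, Nora.
Distance 3: reach Judy, Mona, Omar.
Distance 4: reach Pia.
The search is exhausted without reaching Dave; it lies in a different component.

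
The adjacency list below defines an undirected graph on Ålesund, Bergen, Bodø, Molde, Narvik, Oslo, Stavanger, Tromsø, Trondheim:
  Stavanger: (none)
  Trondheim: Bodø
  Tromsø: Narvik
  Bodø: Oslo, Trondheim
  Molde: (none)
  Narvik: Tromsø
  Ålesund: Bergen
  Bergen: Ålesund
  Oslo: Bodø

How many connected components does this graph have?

5

From Ålesund: component {Ålesund, Bergen}.
From Bodø: component {Bodø, Oslo, Trondheim}.
From Molde: component {Molde}.
From Narvik: component {Narvik, Tromsø}.
From Stavanger: component {Stavanger}.
That's 5 components.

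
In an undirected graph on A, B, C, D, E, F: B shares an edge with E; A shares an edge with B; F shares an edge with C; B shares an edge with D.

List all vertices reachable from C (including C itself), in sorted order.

Start at C.
Its neighbours: F.
Nothing further is reachable.

C, F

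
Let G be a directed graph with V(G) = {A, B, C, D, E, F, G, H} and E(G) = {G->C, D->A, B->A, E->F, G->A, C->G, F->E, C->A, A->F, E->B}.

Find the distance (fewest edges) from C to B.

4

Distance 0: C.
Distance 1: A, G.
Distance 2: F.
Distance 3: E.
Distance 4: B — contains B.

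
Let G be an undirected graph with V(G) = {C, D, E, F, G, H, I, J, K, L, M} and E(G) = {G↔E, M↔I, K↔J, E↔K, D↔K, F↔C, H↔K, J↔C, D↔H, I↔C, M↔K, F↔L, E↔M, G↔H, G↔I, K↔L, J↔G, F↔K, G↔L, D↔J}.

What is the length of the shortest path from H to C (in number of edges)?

Distance 0: H.
Distance 1: D, G, K.
Distance 2: E, F, I, J, L, M.
Distance 3: C — contains C.

3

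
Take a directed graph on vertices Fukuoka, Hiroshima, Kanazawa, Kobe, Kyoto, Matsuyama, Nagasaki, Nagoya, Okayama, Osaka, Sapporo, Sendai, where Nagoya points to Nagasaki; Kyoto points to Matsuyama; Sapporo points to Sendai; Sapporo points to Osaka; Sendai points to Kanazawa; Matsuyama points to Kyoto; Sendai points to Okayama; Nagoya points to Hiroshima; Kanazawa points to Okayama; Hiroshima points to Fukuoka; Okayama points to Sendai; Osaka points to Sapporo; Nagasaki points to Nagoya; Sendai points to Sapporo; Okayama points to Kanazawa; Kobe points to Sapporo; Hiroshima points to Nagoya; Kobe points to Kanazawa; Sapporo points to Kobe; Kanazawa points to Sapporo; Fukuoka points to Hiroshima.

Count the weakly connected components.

From Fukuoka: component {Fukuoka, Hiroshima, Nagasaki, Nagoya}.
From Kanazawa: component {Kanazawa, Kobe, Okayama, Osaka, Sapporo, Sendai}.
From Kyoto: component {Kyoto, Matsuyama}.
That's 3 components.

3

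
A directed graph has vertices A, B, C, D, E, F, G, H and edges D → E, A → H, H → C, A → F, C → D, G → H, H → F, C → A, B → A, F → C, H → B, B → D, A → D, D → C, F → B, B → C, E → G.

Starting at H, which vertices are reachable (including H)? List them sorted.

A, B, C, D, E, F, G, H

Start at H.
Its neighbours: B, C, F.
Then their neighbours: A, D.
Then next layer: E.
Then next layer: G.
Every vertex is now reached.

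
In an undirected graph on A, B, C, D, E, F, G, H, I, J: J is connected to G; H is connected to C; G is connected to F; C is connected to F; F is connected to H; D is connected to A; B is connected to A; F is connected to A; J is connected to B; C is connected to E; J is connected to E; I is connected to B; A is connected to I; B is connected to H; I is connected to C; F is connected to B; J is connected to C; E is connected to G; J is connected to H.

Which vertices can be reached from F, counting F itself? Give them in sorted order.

Start at F.
Its neighbours: A, B, C, G, H.
Then their neighbours: D, E, I, J.
Every vertex is now reached.

A, B, C, D, E, F, G, H, I, J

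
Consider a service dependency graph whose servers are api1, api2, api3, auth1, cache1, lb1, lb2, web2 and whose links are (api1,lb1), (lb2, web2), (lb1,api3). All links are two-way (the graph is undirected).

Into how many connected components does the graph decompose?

From api1: component {api1, api3, lb1}.
From api2: component {api2}.
From auth1: component {auth1}.
From cache1: component {cache1}.
From lb2: component {lb2, web2}.
That's 5 components.

5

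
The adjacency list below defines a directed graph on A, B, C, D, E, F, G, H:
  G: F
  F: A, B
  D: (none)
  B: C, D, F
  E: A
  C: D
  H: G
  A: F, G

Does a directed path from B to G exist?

Explore from B.
Distance 1: reach C, D, F.
Distance 2: reach A.
Distance 3: reach G.
Found G.

Yes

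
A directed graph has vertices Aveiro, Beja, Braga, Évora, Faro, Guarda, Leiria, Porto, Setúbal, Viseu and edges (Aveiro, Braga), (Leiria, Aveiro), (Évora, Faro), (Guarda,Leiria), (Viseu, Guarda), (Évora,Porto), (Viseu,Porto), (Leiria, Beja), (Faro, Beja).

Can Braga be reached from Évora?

No

Explore from Évora.
Distance 1: reach Faro, Porto.
Distance 2: reach Beja.
The search from Évora is exhausted; no directed path reaches Braga.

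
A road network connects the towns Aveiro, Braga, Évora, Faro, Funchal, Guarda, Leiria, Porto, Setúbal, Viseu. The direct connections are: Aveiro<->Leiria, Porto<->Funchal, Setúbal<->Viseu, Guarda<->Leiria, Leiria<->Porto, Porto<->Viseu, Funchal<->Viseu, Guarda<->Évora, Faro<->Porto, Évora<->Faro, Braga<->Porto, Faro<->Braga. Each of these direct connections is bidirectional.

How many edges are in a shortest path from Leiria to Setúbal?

Distance 0: Leiria.
Distance 1: Aveiro, Guarda, Porto.
Distance 2: Braga, Évora, Faro, Funchal, Viseu.
Distance 3: Setúbal — contains Setúbal.

3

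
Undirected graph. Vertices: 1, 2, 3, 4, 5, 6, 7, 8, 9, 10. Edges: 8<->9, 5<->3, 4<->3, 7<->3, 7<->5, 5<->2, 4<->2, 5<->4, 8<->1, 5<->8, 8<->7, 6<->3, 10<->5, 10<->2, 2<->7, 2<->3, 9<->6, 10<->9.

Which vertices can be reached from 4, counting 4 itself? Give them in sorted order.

Start at 4.
Its neighbours: 2, 3, 5.
Then their neighbours: 6, 7, 8, 10.
Then next layer: 1, 9.
Every vertex is now reached.

1, 2, 3, 4, 5, 6, 7, 8, 9, 10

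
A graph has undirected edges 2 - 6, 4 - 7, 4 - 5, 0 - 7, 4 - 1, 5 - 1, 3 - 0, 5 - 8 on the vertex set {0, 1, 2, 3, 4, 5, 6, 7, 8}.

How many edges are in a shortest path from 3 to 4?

Distance 0: 3.
Distance 1: 0.
Distance 2: 7.
Distance 3: 4 — contains 4.

3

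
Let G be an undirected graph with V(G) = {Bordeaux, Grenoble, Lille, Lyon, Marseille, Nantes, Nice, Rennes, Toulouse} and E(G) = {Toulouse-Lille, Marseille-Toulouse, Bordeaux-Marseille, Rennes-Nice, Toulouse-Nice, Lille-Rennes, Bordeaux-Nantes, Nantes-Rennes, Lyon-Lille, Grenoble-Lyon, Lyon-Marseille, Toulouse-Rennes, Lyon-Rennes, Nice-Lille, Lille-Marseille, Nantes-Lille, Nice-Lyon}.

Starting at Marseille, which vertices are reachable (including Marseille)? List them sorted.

Start at Marseille.
Its neighbours: Bordeaux, Lille, Lyon, Toulouse.
Then their neighbours: Grenoble, Nantes, Nice, Rennes.
Every vertex is now reached.

Bordeaux, Grenoble, Lille, Lyon, Marseille, Nantes, Nice, Rennes, Toulouse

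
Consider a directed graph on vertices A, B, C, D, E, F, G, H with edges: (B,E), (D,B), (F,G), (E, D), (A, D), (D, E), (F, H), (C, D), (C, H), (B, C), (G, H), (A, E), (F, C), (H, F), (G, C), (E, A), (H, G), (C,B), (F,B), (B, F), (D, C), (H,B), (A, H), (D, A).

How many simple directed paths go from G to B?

G→C→B
G→C→D→A→H→B
G→C→D→A→H→F→B
G→C→D→B
G→C→D→E→A→H→B
G→C→D→E→A→H→F→B
G→C→H→B
G→C→H→F→B
G→H→B
G→H→F→B
G→H→F→C→B
G→H→F→C→D→B

12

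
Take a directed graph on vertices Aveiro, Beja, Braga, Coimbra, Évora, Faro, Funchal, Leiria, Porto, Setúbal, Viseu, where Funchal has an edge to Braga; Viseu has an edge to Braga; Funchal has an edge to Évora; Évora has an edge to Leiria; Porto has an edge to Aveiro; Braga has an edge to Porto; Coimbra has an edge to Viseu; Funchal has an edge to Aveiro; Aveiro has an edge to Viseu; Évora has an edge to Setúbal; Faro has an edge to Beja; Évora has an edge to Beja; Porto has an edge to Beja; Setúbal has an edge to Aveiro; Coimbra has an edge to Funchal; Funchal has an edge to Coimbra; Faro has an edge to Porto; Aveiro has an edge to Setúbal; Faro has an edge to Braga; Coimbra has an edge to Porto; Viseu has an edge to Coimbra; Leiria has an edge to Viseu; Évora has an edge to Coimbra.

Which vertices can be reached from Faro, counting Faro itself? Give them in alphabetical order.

Start at Faro.
Its neighbours: Beja, Braga, Porto.
Then their neighbours: Aveiro.
Then next layer: Setúbal, Viseu.
Then next layer: Coimbra.
Then next layer: Funchal.
Then next layer: Évora.
Then next layer: Leiria.
Every vertex is now reached.

Aveiro, Beja, Braga, Coimbra, Évora, Faro, Funchal, Leiria, Porto, Setúbal, Viseu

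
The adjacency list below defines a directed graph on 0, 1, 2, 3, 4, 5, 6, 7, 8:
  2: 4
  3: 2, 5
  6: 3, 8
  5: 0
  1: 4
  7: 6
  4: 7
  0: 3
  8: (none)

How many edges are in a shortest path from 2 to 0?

Distance 0: 2.
Distance 1: 4.
Distance 2: 7.
Distance 3: 6.
Distance 4: 3, 8.
Distance 5: 5.
Distance 6: 0 — contains 0.

6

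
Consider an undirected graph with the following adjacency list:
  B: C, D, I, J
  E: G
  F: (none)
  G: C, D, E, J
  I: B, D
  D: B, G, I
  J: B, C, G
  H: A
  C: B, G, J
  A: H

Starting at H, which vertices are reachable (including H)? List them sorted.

A, H

Start at H.
Its neighbours: A.
Nothing further is reachable.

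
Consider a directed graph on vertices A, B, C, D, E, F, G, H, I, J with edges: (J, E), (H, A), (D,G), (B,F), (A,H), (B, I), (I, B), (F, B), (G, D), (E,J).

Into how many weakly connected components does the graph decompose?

5

From A: component {A, H}.
From B: component {B, F, I}.
From C: component {C}.
From D: component {D, G}.
From E: component {E, J}.
That's 5 components.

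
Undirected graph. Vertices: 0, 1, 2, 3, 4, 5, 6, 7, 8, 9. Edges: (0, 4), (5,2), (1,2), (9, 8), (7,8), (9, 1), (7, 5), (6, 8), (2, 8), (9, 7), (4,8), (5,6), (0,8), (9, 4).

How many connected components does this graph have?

2

From 0: component {0, 1, 2, 4, 5, 6, 7, 8, 9}.
From 3: component {3}.
That's 2 components.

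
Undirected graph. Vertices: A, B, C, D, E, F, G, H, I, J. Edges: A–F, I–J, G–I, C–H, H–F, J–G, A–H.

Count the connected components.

5

From A: component {A, C, F, H}.
From B: component {B}.
From D: component {D}.
From E: component {E}.
From G: component {G, I, J}.
That's 5 components.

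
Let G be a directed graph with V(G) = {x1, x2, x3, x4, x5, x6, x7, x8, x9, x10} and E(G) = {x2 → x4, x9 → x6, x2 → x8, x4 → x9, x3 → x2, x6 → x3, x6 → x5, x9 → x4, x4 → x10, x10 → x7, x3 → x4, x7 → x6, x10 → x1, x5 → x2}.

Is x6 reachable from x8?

x8 has no outgoing edges, so nothing is reachable from it.

No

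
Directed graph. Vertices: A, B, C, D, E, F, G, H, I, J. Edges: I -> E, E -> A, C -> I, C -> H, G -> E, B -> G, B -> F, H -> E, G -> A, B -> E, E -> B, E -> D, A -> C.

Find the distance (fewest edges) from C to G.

4

Distance 0: C.
Distance 1: H, I.
Distance 2: E.
Distance 3: A, B, D.
Distance 4: F, G — contains G.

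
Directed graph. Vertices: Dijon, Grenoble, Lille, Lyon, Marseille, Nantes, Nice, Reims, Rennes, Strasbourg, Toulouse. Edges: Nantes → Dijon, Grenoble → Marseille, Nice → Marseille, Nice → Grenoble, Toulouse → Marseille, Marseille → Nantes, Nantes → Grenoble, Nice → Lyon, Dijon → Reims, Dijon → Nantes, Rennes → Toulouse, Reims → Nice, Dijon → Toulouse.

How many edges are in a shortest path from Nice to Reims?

Distance 0: Nice.
Distance 1: Grenoble, Lyon, Marseille.
Distance 2: Nantes.
Distance 3: Dijon.
Distance 4: Reims, Toulouse — contains Reims.

4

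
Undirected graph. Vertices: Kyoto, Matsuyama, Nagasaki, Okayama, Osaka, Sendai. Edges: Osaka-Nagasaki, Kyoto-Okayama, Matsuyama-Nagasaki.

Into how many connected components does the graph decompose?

3

From Kyoto: component {Kyoto, Okayama}.
From Matsuyama: component {Matsuyama, Nagasaki, Osaka}.
From Sendai: component {Sendai}.
That's 3 components.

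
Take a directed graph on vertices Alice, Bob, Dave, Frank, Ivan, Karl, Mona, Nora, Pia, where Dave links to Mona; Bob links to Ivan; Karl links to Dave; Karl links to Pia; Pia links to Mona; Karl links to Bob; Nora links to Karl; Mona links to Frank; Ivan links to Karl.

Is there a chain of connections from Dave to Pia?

Explore from Dave.
Distance 1: reach Mona.
Distance 2: reach Frank.
The search from Dave is exhausted; no directed path reaches Pia.

No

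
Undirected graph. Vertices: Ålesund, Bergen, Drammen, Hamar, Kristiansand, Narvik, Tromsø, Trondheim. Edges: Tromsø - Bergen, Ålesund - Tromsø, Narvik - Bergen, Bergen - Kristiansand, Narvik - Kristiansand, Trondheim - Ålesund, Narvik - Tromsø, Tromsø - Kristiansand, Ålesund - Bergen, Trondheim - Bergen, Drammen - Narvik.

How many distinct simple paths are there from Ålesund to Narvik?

Ålesund–Bergen–Kristiansand–Narvik
Ålesund–Bergen–Kristiansand–Tromsø–Narvik
Ålesund–Bergen–Narvik
Ålesund–Bergen–Tromsø–Kristiansand–Narvik
Ålesund–Bergen–Tromsø–Narvik
Ålesund–Tromsø–Bergen–Kristiansand–Narvik
Ålesund–Tromsø–Bergen–Narvik
Ålesund–Tromsø–Kristiansand–Bergen–Narvik
Ålesund–Tromsø–Kristiansand–Narvik
Ålesund–Tromsø–Narvik
Ålesund–Trondheim–Bergen–Kristiansand–Narvik
Ålesund–Trondheim–Bergen–Kristiansand–Tromsø–Narvik
Ålesund–Trondheim–Bergen–Narvik
Ålesund–Trondheim–Bergen–Tromsø–Kristiansand–Narvik
Ålesund–Trondheim–Bergen–Tromsø–Narvik

15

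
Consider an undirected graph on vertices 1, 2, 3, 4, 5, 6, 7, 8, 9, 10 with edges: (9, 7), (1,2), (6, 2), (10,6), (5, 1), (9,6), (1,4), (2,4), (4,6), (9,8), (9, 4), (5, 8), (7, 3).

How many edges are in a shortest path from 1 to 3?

Distance 0: 1.
Distance 1: 2, 4, 5.
Distance 2: 6, 8, 9.
Distance 3: 7, 10.
Distance 4: 3 — contains 3.

4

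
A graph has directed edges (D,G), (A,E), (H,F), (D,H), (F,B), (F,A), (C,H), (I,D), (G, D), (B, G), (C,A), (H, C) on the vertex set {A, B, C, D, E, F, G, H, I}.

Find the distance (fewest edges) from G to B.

Distance 0: G.
Distance 1: D.
Distance 2: H.
Distance 3: C, F.
Distance 4: A, B — contains B.

4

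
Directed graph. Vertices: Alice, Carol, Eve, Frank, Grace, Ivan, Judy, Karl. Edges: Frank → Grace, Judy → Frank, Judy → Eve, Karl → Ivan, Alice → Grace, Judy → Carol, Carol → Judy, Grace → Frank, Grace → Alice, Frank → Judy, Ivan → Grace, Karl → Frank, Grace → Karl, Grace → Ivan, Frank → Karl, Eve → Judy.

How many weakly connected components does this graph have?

1

From Alice: component {Alice, Carol, Eve, Frank, Grace, Ivan, Judy, Karl}.
That's 1 component.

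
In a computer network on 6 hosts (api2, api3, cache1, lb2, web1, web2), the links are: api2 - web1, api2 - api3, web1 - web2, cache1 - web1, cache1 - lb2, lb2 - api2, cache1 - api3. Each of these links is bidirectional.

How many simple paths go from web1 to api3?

4

web1–api2–api3
web1–api2–lb2–cache1–api3
web1–cache1–api3
web1–cache1–lb2–api2–api3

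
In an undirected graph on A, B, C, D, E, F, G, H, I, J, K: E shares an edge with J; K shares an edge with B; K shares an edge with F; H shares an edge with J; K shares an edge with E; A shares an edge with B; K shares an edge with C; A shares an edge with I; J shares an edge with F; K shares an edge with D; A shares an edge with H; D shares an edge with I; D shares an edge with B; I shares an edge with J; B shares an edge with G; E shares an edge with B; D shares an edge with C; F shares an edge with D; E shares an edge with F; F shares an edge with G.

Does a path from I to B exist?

Yes

Explore from I.
Distance 1: reach A, D, J.
Distance 2: reach B, C, E, F, H, K.
Found B.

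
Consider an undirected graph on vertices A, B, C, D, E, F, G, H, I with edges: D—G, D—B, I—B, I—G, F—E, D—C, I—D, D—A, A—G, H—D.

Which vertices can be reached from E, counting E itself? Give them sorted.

E, F

Start at E.
Its neighbours: F.
Nothing further is reachable.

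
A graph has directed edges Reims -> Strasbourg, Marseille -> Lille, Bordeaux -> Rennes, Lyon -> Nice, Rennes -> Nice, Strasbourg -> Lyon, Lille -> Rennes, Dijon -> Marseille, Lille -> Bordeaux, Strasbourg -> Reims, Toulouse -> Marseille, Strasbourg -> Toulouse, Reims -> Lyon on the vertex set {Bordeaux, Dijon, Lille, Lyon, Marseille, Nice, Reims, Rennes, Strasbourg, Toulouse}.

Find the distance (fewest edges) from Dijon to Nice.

Distance 0: Dijon.
Distance 1: Marseille.
Distance 2: Lille.
Distance 3: Bordeaux, Rennes.
Distance 4: Nice — contains Nice.

4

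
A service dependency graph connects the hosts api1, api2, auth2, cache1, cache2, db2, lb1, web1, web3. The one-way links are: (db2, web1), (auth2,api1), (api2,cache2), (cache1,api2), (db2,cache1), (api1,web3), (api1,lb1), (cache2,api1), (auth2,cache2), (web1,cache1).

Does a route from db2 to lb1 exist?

Yes

Explore from db2.
Distance 1: reach cache1, web1.
Distance 2: reach api2.
Distance 3: reach cache2.
Distance 4: reach api1.
Distance 5: reach lb1, web3.
Found lb1.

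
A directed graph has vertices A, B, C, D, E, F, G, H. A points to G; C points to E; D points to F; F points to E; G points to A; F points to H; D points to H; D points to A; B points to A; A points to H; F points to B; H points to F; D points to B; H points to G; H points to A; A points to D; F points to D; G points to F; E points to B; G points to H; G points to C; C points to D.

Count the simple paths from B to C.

4

B→A→D→F→H→G→C
B→A→D→H→G→C
B→A→G→C
B→A→H→G→C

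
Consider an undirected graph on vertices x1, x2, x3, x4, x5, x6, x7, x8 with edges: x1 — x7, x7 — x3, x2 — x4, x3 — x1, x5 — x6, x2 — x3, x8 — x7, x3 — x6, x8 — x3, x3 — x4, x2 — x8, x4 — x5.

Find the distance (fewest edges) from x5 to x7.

Distance 0: x5.
Distance 1: x4, x6.
Distance 2: x2, x3.
Distance 3: x1, x7, x8 — contains x7.

3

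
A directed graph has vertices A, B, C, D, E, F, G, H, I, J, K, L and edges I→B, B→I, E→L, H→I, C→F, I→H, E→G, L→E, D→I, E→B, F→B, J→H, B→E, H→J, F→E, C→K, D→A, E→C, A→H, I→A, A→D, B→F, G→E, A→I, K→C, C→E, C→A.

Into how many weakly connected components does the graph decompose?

From A: component {A, B, C, D, E, F, G, H, I, J, K, L}.
That's 1 component.

1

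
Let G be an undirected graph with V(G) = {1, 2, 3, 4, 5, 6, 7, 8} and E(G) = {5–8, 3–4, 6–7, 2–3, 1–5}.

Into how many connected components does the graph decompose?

3

From 1: component {1, 5, 8}.
From 2: component {2, 3, 4}.
From 6: component {6, 7}.
That's 3 components.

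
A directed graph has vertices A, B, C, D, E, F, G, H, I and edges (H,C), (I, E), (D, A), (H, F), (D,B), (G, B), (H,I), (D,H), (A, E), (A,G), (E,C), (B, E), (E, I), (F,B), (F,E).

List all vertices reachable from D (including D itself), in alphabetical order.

A, B, C, D, E, F, G, H, I

Start at D.
Its neighbours: A, B, H.
Then their neighbours: C, E, F, G, I.
Every vertex is now reached.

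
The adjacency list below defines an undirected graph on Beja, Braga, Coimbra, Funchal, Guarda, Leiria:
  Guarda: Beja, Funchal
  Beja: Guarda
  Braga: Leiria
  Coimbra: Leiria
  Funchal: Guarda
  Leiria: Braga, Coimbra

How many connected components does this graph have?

2

From Beja: component {Beja, Funchal, Guarda}.
From Braga: component {Braga, Coimbra, Leiria}.
That's 2 components.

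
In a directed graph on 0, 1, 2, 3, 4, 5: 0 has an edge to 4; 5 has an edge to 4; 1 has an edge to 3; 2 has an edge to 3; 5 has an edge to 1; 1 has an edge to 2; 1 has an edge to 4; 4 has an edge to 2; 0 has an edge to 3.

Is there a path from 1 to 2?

Yes

Explore from 1.
Distance 1: reach 2, 3, 4.
Found 2.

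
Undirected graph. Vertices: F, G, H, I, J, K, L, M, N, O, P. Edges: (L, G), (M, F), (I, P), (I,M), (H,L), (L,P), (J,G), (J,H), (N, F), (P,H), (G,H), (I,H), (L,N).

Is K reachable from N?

Explore from N.
Distance 1: reach F, L.
Distance 2: reach G, H, M, P.
Distance 3: reach I, J.
The search is exhausted without reaching K; it lies in a different component.

No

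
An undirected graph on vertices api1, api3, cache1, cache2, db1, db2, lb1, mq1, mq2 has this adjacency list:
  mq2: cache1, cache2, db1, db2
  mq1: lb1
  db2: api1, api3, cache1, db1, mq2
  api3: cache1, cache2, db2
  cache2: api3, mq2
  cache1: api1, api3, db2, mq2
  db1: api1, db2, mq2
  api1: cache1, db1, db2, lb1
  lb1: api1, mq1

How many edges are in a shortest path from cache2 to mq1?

Distance 0: cache2.
Distance 1: api3, mq2.
Distance 2: cache1, db1, db2.
Distance 3: api1.
Distance 4: lb1.
Distance 5: mq1 — contains mq1.

5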